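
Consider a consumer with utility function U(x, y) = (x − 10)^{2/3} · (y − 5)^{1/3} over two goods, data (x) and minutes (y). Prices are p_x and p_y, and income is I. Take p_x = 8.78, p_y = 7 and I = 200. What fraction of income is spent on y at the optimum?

MRS = 2·(y−5)/(x−10). Tangency with p_x/p_y gives y−5 = (1/2)·(p_x/p_y)·(x−10).
Substituting into the budget: x* = 10 + 2/3·(I − 10·p_x − 5·p_y)/p_x, and y* = 5 + 1/3·(…)/p_y.
Discretionary income = 200 − 10·8.78 − 5·7 = 77.2; x* = 10 + 2/3·77.2/8.78 = 15.8618; y* = 5 + 1/3·77.2/7 = 8.6762.
Expenditure on y: 7·8.6762 = 60.7333; share = 0.3037.

share on y = 0.3037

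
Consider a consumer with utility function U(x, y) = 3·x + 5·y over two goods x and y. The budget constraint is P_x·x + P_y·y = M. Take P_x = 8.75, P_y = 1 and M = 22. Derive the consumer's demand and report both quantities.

x* = 0, y* = 22

Linear utility — the consumer picks whichever good has higher MU/price: 3/8.75 = 0.3429 vs 5/1 = 5.
y gives more utility per dollar, so spend all income on y: y* = M/P_y, x* = 0.
Numerically: x* = 0, y* = 22.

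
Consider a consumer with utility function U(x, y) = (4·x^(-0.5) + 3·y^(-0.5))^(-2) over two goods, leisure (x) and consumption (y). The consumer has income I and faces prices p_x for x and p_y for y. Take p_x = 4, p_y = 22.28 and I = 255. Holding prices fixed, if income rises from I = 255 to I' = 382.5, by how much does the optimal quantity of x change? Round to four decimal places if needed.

Numerically y/x = 0.262706, so x* = 255/(4 + 22.28·0.262706) = 25.8802.
At I' = 382.5: x* = 38.8203. Change: 38.8203 − 25.8802 = 12.9401.

Δx* = 12.9401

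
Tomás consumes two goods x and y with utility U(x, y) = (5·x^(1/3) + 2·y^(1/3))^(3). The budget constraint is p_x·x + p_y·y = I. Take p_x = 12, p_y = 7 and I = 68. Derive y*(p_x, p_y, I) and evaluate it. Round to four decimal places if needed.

MU_x ∝ 5·x^(-2/3), MU_y ∝ 2·y^(-2/3), so MRS = (5/2)·(y/x)^(2/3) = p_x/p_y.
Hence y/x = ((2/5)·p_x/p_y)^(1/(2/3)), i.e. raised to the 1.5 power.
Substitute y = (y/x)·x into the budget: x* = I/(p_x + p_y·(y/x)).
Numerically y/x = 0.567825, so x* = 68/(12 + 7·0.567825) = 4.2567 and y* = 0.567825·4.2567 = 2.4171.

y* = 2.4171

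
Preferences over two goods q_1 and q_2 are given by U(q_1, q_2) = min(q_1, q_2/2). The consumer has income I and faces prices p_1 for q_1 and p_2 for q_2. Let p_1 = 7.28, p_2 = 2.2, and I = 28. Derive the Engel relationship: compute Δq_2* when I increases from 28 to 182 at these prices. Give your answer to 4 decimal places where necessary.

With perfect complements, no substitution: consume in ratio q_1:q_2 = 1:2.
Budget: p_1·q_1 + p_2·2·q_1 = I, so (p_1 + 2·p_2)·q_1 = I.
Demand: q_1*(p_1,p_2,I) = I/(p_1 + 2·p_2), q_2* = 2·I/(p_1 + 2·p_2).
Here 7.28 + 2·2.2 = 11.68, giving q_2* = 4.7945.
At I' = 182: q_2* = 31.1644. Change: 31.1644 − 4.7945 = 26.3699.

Δq_2* = 26.3699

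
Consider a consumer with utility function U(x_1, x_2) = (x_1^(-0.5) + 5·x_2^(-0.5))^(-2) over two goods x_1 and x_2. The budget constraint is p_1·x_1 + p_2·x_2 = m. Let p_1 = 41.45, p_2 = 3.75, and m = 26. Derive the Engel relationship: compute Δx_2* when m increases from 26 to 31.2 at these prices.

MU_x_1 ∝ x_1^(-1.5), MU_x_2 ∝ 5·x_2^(-1.5), so MRS = (1/5)·(x_2/x_1)^(1.5) = p_1/p_2.
Solve for the ratio: x_2/x_1 = [5·p_1/p_2]^(2/3).
Substitute x_2 = (x_2/x_1)·x_1 into the budget: x_1* = m/(p_1 + p_2·(x_2/x_1)).
Numerically x_2/x_1 = 14.509157, so x_1* = 26/(41.45 + 3.75·14.509157) = 0.2712 and x_2* = 14.509157·0.2712 = 3.9353.
At m' = 31.2: x_2* = 4.7224. Change: 4.7224 − 3.9353 = 0.7871.

Δx_2* = 0.7871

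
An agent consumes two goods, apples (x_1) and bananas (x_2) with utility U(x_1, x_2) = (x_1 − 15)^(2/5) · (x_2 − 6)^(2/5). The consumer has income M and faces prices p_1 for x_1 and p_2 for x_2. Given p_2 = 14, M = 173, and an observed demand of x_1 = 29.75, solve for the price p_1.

p_1 = 2

This is Cobb-Douglas in (x_1−15, x_2−6): tangency gives 0.4·p_2·(x_2−6) = 0.4·p_1·(x_1−15).
After buying the subsistence bundle (15, 6), a share 0.5 of the remaining income goes to x_1: x_1* = 15 + 0.5·(M − 15p_1 − 6p_2)/p_1.
Set x_1* = 29.75 in the demand function and solve for p_1: p_1 = 2.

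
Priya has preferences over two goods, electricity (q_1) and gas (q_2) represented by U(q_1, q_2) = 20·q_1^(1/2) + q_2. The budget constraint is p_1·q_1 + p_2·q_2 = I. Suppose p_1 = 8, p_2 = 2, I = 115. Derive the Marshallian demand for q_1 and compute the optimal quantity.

q_1* = 6.25

MU_q_1 = 10/√q_1, MU_q_2 = 1. Tangency: 10/√q_1 = p_1/p_2.
Thus q_1* = (10·p_2/p_1)² — independent of I — with the rest of income spent on q_2.
Plugging in: q_1* = (10·2/8)² = 6.25.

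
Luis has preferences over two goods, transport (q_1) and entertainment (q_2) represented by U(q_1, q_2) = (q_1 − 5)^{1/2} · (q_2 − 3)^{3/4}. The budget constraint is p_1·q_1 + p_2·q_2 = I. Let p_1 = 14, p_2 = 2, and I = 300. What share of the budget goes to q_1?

share on q_1 = 0.532

Substituting into the budget: q_1* = 5 + 0.4·(I − 5·p_1 − 3·p_2)/p_1, and q_2* = 3 + 0.6·(…)/p_2.
Discretionary income = 300 − 5·14 − 3·2 = 224; q_1* = 5 + 0.4·224/14 = 11.4; q_2* = 3 + 0.6·224/2 = 70.2.
Expenditure on q_1: 14·11.4 = 159.6; share = 0.532.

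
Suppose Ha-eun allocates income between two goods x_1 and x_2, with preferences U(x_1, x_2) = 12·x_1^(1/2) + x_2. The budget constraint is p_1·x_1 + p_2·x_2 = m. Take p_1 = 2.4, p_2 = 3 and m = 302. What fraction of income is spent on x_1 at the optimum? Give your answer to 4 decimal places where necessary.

Set MRS = p_1/p_2: 6·x_1^(−1/2) = p_1/p_2.
Solve: √x_1 = 6·p_2/p_1, so x_1*(p_1,p_2) = (6·p_2/p_1)², and x_2* = (m − p_1·x_1*)/p_2.
Plugging in: x_1* = (6·3/2.4)² = 56.25, x_2* = 55.6667.
Expenditure on x_1: 2.4·56.25 = 135; share = 0.447.

share on x_1 = 0.447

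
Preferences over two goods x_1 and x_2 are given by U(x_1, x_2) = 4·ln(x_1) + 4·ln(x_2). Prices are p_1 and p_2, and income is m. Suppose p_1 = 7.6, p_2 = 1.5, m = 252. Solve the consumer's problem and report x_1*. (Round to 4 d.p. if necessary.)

x_1* = 16.5789

MU_x_1/MU_x_2 = (4·x_2)/(4·x_1); tangency sets this equal to p_1/p_2.
Rearranging, p_2·x_2 = p_1·x_1. Substituting into the budget gives p_1·x_1·(1 + 1) = m.
Demand: x_1*(p_1,p_2,m) = 0.5·m/p_1 and x_2* = 0.5·m/p_2.
At p_1=7.6, p_2=1.5, m=252: x_1* = 0.5·252/7.6 = 16.5789.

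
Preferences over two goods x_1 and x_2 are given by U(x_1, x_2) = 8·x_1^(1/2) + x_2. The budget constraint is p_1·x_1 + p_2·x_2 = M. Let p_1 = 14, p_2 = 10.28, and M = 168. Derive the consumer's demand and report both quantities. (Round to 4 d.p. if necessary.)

Utility is quasi-linear in x_2; the FOC for x_1 is 4/√x_1 = p_1/p_2.
Thus x_1* = (4·p_2/p_1)² — independent of M — with the rest of income spent on x_2.
Plugging in: x_1* = (4·10.28/14)² = 8.6268, x_2* = 4.5938.

x_1* = 8.6268, x_2* = 4.5938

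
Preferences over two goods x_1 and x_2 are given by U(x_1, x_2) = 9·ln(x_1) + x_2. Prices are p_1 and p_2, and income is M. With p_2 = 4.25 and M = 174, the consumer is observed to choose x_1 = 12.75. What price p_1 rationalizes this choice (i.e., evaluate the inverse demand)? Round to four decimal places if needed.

p_1 = 3

Set MRS = p_1/p_2: (9/x_1)/1 = p_1/p_2.
So x_1*(p_1,p_2) = 9·p_2/p_1, independent of income; and x_2* = (M − 9·p_2)/p_2.
Set x_1* = 12.75 in the demand function and solve for p_1: p_1 = 3.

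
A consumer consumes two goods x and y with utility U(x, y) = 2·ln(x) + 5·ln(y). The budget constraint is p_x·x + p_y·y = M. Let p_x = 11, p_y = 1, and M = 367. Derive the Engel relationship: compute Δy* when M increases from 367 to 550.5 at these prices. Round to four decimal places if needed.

Demand: x*(p_x,p_y,M) = 2/7·M/p_x and y* = 5/7·M/p_y.
At p_x=11, p_y=1, M=367: y* = 5/7·367/1 = 262.1429.
At M' = 550.5: y* = 393.2143. Change: 393.2143 − 262.1429 = 131.0714.

Δy* = 131.0714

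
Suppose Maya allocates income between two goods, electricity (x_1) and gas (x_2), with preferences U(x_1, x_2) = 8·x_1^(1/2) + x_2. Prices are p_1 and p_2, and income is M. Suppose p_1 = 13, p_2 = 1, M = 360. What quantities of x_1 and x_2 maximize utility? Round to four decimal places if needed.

MU_x_1 = 4/√x_1, MU_x_2 = 1. Tangency: 4/√x_1 = p_1/p_2.
Thus x_1* = (4·p_2/p_1)² — independent of M — with the rest of income spent on x_2.
Plugging in: x_1* = (4·1/13)² = 0.0947, x_2* = 358.7692.

x_1* = 0.0947, x_2* = 358.7692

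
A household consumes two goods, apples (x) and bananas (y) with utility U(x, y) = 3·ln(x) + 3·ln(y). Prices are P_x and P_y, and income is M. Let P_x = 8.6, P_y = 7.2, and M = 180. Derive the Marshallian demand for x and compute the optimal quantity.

The MRS is y/x. Set MRS = P_x/P_y.
Rearranging, P_y·y = P_x·x. Substituting into the budget gives P_x·x·(1 + 1) = M.
Demand: x*(P_x,P_y,M) = 0.5·M/P_x and y* = 0.5·M/P_y.
At P_x=8.6, P_y=7.2, M=180: x* = 0.5·180/8.6 = 10.4651.

x* = 10.4651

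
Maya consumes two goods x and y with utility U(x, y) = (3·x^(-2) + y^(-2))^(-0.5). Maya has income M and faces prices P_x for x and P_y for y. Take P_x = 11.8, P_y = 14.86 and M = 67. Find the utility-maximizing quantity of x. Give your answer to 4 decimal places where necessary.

x* = 3.1395

With the ratio pinned down, the budget gives x* = M/(P_x + P_y·(y/x)) and y* = (y/x)·x*.
Numerically y/x = 0.642067, so x* = 67/(11.8 + 14.86·0.642067) = 3.1395.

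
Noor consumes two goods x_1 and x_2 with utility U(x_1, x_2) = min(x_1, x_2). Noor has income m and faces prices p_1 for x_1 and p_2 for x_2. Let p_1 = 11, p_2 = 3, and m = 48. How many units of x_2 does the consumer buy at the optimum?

x_2* = 3.4286

Leontief preferences: the optimum is at the kink where x_1/1 = x_2/1, i.e. x_2 = x_1.
Budget: p_1·x_1 + p_2·x_1 = m, so (p_1 + p_2)·x_1 = m.
Demand: x_1*(p_1,p_2,m) = m/(p_1 + p_2), x_2* = m/(p_1 + p_2).
Here 11 + 3 = 14, giving x_2* = 3.4286.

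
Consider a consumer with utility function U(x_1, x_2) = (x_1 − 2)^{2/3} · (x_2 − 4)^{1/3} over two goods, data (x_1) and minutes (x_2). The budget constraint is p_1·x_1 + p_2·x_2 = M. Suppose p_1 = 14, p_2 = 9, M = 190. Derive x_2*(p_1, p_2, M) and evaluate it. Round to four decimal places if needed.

x_2* = 8.6667

Discretionary income = 190 − 2·14 − 4·9 = 126; x_2* = 4 + 1/3·126/9 = 8.6667.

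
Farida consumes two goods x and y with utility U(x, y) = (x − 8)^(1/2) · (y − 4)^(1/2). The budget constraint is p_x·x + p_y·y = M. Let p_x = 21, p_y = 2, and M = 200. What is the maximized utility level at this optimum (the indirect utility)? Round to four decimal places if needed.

V = 1.8516

This is Cobb-Douglas in (x−8, y−4): tangency gives 0.5·p_y·(y−4) = 0.5·p_x·(x−8).
Substituting into the budget: x* = 8 + 0.5·(M − 8·p_x − 4·p_y)/p_x, and y* = 4 + 0.5·(…)/p_y.
Discretionary income = 200 − 8·21 − 4·2 = 24; x* = 8 + 0.5·24/21 = 8.5714; y* = 4 + 0.5·24/2 = 10.
Utility at the optimum: U(8.5714, 10) = 1.8516.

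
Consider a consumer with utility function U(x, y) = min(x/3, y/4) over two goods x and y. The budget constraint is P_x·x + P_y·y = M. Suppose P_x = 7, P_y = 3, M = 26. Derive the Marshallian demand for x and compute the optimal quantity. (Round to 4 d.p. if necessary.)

With perfect complements, no substitution: consume in ratio x:y = 3:4.
Budget: P_x·x + P_y·(4/3)·x = M, so (3·P_x + 4·P_y)·x = 3·M.
Demand: x*(P_x,P_y,M) = 3·M/(3·P_x + 4·P_y), y* = 4·M/(3·P_x + 4·P_y).
Here 3·7 + 4·3 = 33, giving x* = 2.3636.

x* = 2.3636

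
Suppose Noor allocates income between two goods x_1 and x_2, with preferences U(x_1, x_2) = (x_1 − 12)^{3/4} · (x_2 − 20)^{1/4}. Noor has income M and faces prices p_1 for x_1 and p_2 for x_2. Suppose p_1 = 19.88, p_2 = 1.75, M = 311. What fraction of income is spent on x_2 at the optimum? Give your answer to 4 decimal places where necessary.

share on x_2 = 0.1426

MRS = 3·(x_2−20)/(x_1−12). Tangency with p_1/p_2 gives x_2−20 = (1/3)·(p_1/p_2)·(x_1−12).
After buying the subsistence bundle (12, 20), a share 0.75 of the remaining income goes to x_1: x_1* = 12 + 0.75·(M − 12p_1 − 20p_2)/p_1.
Discretionary income = 311 − 12·19.88 − 20·1.75 = 37.44; x_1* = 12 + 0.75·37.44/19.88 = 13.4125; x_2* = 20 + 0.25·37.44/1.75 = 25.3486.
Expenditure on x_2: 1.75·25.3486 = 44.36; share = 0.1426.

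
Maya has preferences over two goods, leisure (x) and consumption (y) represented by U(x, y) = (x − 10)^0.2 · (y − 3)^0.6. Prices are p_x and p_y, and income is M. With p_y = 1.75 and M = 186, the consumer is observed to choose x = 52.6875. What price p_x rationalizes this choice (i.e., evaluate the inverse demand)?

p_x = 1

MRS = (1/3)·(y−3)/(x−10). Tangency with p_x/p_y gives y−3 = 3·(p_x/p_y)·(x−10).
Substituting into the budget: x* = 10 + 0.25·(M − 10·p_x − 3·p_y)/p_x, and y* = 3 + 0.75·(…)/p_y.
Set x* = 52.6875 in the demand function and solve for p_x: p_x = 1.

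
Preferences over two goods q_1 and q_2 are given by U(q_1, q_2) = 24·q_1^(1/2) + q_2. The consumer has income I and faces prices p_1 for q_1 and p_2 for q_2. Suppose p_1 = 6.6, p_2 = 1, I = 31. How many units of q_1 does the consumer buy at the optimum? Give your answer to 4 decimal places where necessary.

q_1* = 3.3058

Set MRS = p_1/p_2: 12·q_1^(−1/2) = p_1/p_2.
Solve: √q_1 = 12·p_2/p_1, so q_1*(p_1,p_2) = (12·p_2/p_1)², and q_2* = (I − p_1·q_1*)/p_2.
Plugging in: q_1* = (12·1/6.6)² = 3.3058.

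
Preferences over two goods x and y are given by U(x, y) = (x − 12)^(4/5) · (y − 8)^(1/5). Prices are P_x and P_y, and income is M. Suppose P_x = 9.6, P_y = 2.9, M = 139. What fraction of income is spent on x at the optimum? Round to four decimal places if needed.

Substituting into the budget: x* = 12 + 0.8·(M − 12·P_x − 8·P_y)/P_x, and y* = 8 + 0.2·(…)/P_y.
Discretionary income = 139 − 12·9.6 − 8·2.9 = 0.6; x* = 12 + 0.8·0.6/9.6 = 12.05; y* = 8 + 0.2·0.6/2.9 = 8.0414.
Expenditure on x: 9.6·12.05 = 115.68; share = 0.8322.

share on x = 0.8322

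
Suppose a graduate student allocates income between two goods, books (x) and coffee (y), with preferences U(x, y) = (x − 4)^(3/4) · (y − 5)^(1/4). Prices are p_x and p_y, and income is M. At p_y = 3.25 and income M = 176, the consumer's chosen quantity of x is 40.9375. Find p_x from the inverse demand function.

p_x = 3

Let x' = x−4, y' = y−5. MRS = 3·y'/x' = p_x/p_y.
Substituting into the budget: x* = 4 + 0.75·(M − 4·p_x − 5·p_y)/p_x, and y* = 5 + 0.25·(…)/p_y.
Set x* = 40.9375 in the demand function and solve for p_x: p_x = 3.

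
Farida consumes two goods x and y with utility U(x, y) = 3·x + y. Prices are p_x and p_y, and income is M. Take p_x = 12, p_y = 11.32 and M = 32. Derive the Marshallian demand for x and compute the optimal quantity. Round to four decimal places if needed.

x* = 2.6667

Perfect substitutes: compare marginal utility per dollar. 3/p_x vs 1/p_y → 0.25 vs 0.0883.
x gives more utility per dollar, so spend all income on x: x* = M/p_x, y* = 0.
Numerically: x* = 2.6667, y* = 0.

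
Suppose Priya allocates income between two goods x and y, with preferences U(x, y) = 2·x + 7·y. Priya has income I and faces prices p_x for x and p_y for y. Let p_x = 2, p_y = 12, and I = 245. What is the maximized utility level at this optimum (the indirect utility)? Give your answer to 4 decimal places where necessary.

V = 245

Linear utility — the consumer picks whichever good has higher MU/price: 2/2 = 1 vs 7/12 = 0.5833.
x gives more utility per dollar, so spend all income on x: x* = I/p_x, y* = 0.
Numerically: x* = 122.5, y* = 0.
Utility at the optimum: U(122.5, 0) = 245.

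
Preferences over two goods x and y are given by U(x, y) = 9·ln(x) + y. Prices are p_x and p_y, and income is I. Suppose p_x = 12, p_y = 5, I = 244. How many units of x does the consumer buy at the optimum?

Set MRS = p_x/p_y: (9/x)/1 = p_x/p_y.
So x*(p_x,p_y) = 9·p_y/p_x, independent of income; and y* = (I − 9·p_y)/p_y.
At the given prices: x* = 9·5/12 = 3.75.

x* = 3.75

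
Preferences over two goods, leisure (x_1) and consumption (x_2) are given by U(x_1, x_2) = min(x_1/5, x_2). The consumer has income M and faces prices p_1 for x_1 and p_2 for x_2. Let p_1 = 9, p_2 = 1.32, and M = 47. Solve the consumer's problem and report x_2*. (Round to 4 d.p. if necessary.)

x_2* = 1.0147

Leontief preferences: the optimum is at the kink where x_1/5 = x_2/1, i.e. x_2 = (1/5)·x_1.
Budget: p_1·x_1 + p_2·(1/5)·x_1 = M, so (5·p_1 + p_2)·x_1 = 5·M.
Demand: x_1*(p_1,p_2,M) = 5·M/(5·p_1 + p_2), x_2* = M/(5·p_1 + p_2).
Here 5·9 + 1.32 = 46.32, giving x_2* = 1.0147.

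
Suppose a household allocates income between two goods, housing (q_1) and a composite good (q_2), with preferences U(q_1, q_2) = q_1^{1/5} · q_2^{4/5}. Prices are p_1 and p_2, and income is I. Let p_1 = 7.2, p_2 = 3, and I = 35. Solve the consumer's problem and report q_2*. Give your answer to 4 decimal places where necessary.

Tangency: MRS = (1/4)·q_2/q_1 = p_1/p_2.
So 0.2·p_2·q_2 = 0.8·p_1·q_1; combined with the budget, a share 0.2 of income goes to q_1.
Demand: q_1*(p_1,p_2,I) = 0.2·I/p_1 and q_2* = 0.8·I/p_2.
At p_1=7.2, p_2=3, I=35: q_2* = 0.8·35/3 = 9.3333.

q_2* = 9.3333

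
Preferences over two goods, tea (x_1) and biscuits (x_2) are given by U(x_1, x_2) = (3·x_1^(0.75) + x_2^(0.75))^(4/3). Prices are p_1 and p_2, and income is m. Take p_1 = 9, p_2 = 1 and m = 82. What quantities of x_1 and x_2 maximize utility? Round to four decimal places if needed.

x_1* = 0.9111, x_2* = 73.8

From the CES first-order condition, 3·(x_2/x_1)^(0.25) = p_1/p_2.
Hence x_2/x_1 = ((1/3)·p_1/p_2)^(1/(0.25)), i.e. raised to the 4 power.
With the ratio pinned down, the budget gives x_1* = m/(p_1 + p_2·(x_2/x_1)) and x_2* = (x_2/x_1)·x_1*.
Numerically x_2/x_1 = 81, so x_1* = 82/(9 + 1·81) = 0.9111 and x_2* = 81·0.9111 = 73.8.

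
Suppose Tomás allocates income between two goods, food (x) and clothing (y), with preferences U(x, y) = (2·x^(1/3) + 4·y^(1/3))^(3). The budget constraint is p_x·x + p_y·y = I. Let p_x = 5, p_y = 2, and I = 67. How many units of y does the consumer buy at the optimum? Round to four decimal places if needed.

MU_x ∝ 2·x^(-2/3), MU_y ∝ 4·y^(-2/3), so MRS = (1/2)·(y/x)^(2/3) = p_x/p_y.
Solve for the ratio: y/x = [2·p_x/p_y]^(1.5).
With the ratio pinned down, the budget gives x* = I/(p_x + p_y·(y/x)) and y* = (y/x)·x*.
Numerically y/x = 11.18034, so x* = 67/(5 + 2·11.18034) = 2.4488 and y* = 11.18034·2.4488 = 27.3781.

y* = 27.3781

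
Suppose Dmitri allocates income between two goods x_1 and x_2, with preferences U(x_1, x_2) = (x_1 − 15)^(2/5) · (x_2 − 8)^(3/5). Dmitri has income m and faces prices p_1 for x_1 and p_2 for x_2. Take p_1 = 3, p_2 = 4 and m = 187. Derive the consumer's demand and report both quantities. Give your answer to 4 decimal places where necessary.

x_1* = 29.6667, x_2* = 24.5

After buying the subsistence bundle (15, 8), a share 0.4 of the remaining income goes to x_1: x_1* = 15 + 0.4·(m − 15p_1 − 8p_2)/p_1.
Discretionary income = 187 − 15·3 − 8·4 = 110; x_1* = 15 + 0.4·110/3 = 29.6667; x_2* = 8 + 0.6·110/4 = 24.5.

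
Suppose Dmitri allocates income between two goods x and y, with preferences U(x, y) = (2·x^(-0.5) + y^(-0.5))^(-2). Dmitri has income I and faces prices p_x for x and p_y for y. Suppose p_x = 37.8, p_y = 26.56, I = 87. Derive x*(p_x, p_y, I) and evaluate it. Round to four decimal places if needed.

x* = 1.4753

MRS = MU_x/MU_y = 2·(y/x)^(1.5). Set equal to p_x/p_y.
Hence y/x = ((1/2)·p_x/p_y)^(1/(1.5)), i.e. raised to the 2/3 power.
Substitute y = (y/x)·x into the budget: x* = I/(p_x + p_y·(y/x)).
Numerically y/x = 0.797057, so x* = 87/(37.8 + 26.56·0.797057) = 1.4753.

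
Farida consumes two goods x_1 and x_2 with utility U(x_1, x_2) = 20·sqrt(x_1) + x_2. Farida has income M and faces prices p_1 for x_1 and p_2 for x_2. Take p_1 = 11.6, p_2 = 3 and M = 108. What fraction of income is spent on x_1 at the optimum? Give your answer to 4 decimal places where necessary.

Thus x_1* = (10·p_2/p_1)² — independent of M — with the rest of income spent on x_2.
Plugging in: x_1* = (10·3/11.6)² = 6.6885, x_2* = 10.1379.
Expenditure on x_1: 11.6·6.6885 = 77.5862; share = 0.7184.

share on x_1 = 0.7184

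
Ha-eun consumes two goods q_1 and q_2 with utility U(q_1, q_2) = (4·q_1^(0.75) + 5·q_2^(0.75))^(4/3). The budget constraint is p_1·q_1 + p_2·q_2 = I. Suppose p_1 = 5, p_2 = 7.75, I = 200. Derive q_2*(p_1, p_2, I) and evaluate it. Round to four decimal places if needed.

q_2* = 10.2192

From the CES first-order condition, (4/5)·(q_2/q_1)^(0.25) = p_1/p_2.
Hence q_2/q_1 = ((5/4)·p_1/p_2)^(1/(0.25)), i.e. raised to the 4 power.
Substitute q_2 = (q_2/q_1)·q_1 into the budget: q_1* = I/(p_1 + p_2·(q_2/q_1)).
Numerically q_2/q_1 = 0.422974, so q_1* = 200/(5 + 7.75·0.422974) = 24.1603 and q_2* = 0.422974·24.1603 = 10.2192.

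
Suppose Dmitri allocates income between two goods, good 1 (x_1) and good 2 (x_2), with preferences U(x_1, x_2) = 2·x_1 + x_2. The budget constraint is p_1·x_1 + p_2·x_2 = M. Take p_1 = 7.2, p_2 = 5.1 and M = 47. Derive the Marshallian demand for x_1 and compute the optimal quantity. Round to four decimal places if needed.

x_1 gives more utility per dollar, so spend all income on x_1: x_1* = M/p_1, x_2* = 0.
Numerically: x_1* = 6.5278, x_2* = 0.

x_1* = 6.5278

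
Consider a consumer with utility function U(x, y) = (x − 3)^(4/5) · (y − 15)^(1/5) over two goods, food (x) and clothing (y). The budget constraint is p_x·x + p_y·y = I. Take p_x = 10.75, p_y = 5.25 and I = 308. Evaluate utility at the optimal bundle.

MRS = 4·(y−15)/(x−3). Tangency with p_x/p_y gives y−15 = (1/4)·(p_x/p_y)·(x−3).
After buying the subsistence bundle (3, 15), a share 0.8 of the remaining income goes to x: x* = 3 + 0.8·(I − 3p_x − 15p_y)/p_x.
Discretionary income = 308 − 3·10.75 − 15·5.25 = 197; x* = 3 + 0.8·197/10.75 = 17.6605; y* = 15 + 0.2·197/5.25 = 22.5048.
Utility at the optimum: U(17.6605, 22.5048) = 12.8229.

V = 12.8229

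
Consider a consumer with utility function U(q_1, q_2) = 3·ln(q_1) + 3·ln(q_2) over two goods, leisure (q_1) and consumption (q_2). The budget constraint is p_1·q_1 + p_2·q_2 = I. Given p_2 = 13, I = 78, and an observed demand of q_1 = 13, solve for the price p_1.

Tangency: MRS = q_2/q_1 = p_1/p_2.
So 3·p_2·q_2 = 3·p_1·q_1; combined with the budget, a share 0.5 of income goes to q_1.
Demand: q_1*(p_1,p_2,I) = 0.5·I/p_1 and q_2* = 0.5·I/p_2.
Set q_1* = 13 in the demand function and solve for p_1: p_1 = 3.

p_1 = 3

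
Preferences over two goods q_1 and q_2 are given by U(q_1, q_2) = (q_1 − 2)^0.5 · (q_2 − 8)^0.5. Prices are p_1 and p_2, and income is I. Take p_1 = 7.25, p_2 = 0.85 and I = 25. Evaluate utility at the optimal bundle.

V = 0.7452

Let q_1' = q_1−2, q_2' = q_2−8. MRS = q_2'/q_1' = p_1/p_2.
Substituting into the budget: q_1* = 2 + 0.5·(I − 2·p_1 − 8·p_2)/p_1, and q_2* = 8 + 0.5·(…)/p_2.
Discretionary income = 25 − 2·7.25 − 8·0.85 = 3.7; q_1* = 2 + 0.5·3.7/7.25 = 2.2552; q_2* = 8 + 0.5·3.7/0.85 = 10.1765.
Utility at the optimum: U(2.2552, 10.1765) = 0.7452.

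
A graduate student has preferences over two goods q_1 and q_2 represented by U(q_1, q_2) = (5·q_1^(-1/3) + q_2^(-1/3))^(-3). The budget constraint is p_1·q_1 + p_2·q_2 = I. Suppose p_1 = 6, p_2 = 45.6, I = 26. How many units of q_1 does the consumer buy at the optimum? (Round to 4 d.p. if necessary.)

MU_q_1 ∝ 5·q_1^(-4/3), MU_q_2 ∝ q_2^(-4/3), so MRS = 5·(q_2/q_1)^(4/3) = p_1/p_2.
Hence q_2/q_1 = ((1/5)·p_1/p_2)^(1/(4/3)), i.e. raised to the 0.75 power.
Substitute q_2 = (q_2/q_1)·q_1 into the budget: q_1* = I/(p_1 + p_2·(q_2/q_1)).
Numerically q_2/q_1 = 0.065337, so q_1* = 26/(6 + 45.6·0.065337) = 2.8955.

q_1* = 2.8955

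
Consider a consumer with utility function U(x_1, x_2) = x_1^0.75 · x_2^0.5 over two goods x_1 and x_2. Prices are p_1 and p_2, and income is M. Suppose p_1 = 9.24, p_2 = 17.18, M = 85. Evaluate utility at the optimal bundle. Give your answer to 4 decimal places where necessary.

The MRS is (3/2)·x_2/x_1. Set MRS = p_1/p_2.
Rearranging, p_2·x_2 = (2/3)·p_1·x_1. Substituting into the budget gives p_1·x_1·(1 + (2/3)) = M.
Demand: x_1*(p_1,p_2,M) = 0.6·M/p_1 and x_2* = 0.4·M/p_2.
At p_1=9.24, p_2=17.18, M=85: x_1* = 0.6·85/9.24 = 5.5195, x_2* = 1.979.
Utility at the optimum: U(5.5195, 1.979) = 5.0658.

V = 5.0658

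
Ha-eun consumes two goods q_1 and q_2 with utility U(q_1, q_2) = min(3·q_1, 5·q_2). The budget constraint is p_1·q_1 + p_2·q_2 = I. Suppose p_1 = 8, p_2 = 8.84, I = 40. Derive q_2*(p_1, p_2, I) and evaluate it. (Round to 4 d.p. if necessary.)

Leontief preferences: the optimum is at the kink where q_1/5 = q_2/3, i.e. q_2 = (3/5)·q_1.
Budget: p_1·q_1 + p_2·(3/5)·q_1 = I, so (5·p_1 + 3·p_2)·q_1 = 5·I.
Demand: q_1*(p_1,p_2,I) = 5·I/(5·p_1 + 3·p_2), q_2* = 3·I/(5·p_1 + 3·p_2).
Here 5·8 + 3·8.84 = 66.52, giving q_2* = 1.804.

q_2* = 1.804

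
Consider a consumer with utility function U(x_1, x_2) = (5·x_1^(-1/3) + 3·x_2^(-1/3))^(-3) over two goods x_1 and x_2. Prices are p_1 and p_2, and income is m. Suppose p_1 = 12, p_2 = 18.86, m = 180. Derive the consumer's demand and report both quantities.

x_1* = 8.5067, x_2* = 4.1315

From the CES first-order condition, (5/3)·(x_2/x_1)^(4/3) = p_1/p_2.
Solve for the ratio: x_2/x_1 = [(3/5)·p_1/p_2]^(0.75).
Substitute x_2 = (x_2/x_1)·x_1 into the budget: x_1* = m/(p_1 + p_2·(x_2/x_1)).
Numerically x_2/x_1 = 0.485672, so x_1* = 180/(12 + 18.86·0.485672) = 8.5067 and x_2* = 0.485672·8.5067 = 4.1315.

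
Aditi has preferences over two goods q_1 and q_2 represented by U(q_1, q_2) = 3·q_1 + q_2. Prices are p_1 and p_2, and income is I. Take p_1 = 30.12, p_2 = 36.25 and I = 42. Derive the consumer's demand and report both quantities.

Perfect substitutes: compare marginal utility per dollar. 3/p_1 vs 1/p_2 → 0.0996 vs 0.0276.
q_1 gives more utility per dollar, so spend all income on q_1: q_1* = I/p_1, q_2* = 0.
Numerically: q_1* = 1.3944, q_2* = 0.

q_1* = 1.3944, q_2* = 0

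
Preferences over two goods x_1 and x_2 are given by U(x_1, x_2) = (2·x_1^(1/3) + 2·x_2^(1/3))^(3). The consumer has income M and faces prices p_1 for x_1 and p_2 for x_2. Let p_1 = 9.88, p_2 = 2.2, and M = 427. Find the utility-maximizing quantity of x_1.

Substitute x_2 = (x_2/x_1)·x_1 into the budget: x_1* = M/(p_1 + p_2·(x_2/x_1)).
Numerically x_2/x_1 = 9.517029, so x_1* = 427/(9.88 + 2.2·9.517029) = 13.8558.

x_1* = 13.8558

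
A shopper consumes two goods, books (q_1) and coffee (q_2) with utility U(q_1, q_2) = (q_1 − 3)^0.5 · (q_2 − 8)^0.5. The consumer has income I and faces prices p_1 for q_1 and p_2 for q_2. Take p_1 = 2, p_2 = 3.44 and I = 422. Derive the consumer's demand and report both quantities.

q_1* = 100.12, q_2* = 64.4651

This is Cobb-Douglas in (q_1−3, q_2−8): tangency gives 0.5·p_2·(q_2−8) = 0.5·p_1·(q_1−3).
After buying the subsistence bundle (3, 8), a share 0.5 of the remaining income goes to q_1: q_1* = 3 + 0.5·(I − 3p_1 − 8p_2)/p_1.
Discretionary income = 422 − 3·2 − 8·3.44 = 388.48; q_1* = 3 + 0.5·388.48/2 = 100.12; q_2* = 8 + 0.5·388.48/3.44 = 64.4651.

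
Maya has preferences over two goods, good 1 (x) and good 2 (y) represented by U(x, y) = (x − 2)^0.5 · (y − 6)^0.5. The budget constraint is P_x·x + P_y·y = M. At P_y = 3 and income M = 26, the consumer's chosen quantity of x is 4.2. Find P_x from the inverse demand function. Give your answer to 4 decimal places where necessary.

P_x = 1.25

MRS = (y−6)/(x−2). Tangency with P_x/P_y gives y−6 = (P_x/P_y)·(x−2).
Substituting into the budget: x* = 2 + 0.5·(M − 2·P_x − 6·P_y)/P_x, and y* = 6 + 0.5·(…)/P_y.
Set x* = 4.2 in the demand function and solve for P_x: P_x = 1.25.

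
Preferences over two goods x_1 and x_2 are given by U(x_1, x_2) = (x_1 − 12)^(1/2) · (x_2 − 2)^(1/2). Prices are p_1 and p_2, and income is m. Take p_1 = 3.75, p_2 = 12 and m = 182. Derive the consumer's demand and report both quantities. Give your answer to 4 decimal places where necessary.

x_1* = 27.0667, x_2* = 6.7083

This is Cobb-Douglas in (x_1−12, x_2−2): tangency gives 0.5·p_2·(x_2−2) = 0.5·p_1·(x_1−12).
Substituting into the budget: x_1* = 12 + 0.5·(m − 12·p_1 − 2·p_2)/p_1, and x_2* = 2 + 0.5·(…)/p_2.
Discretionary income = 182 − 12·3.75 − 2·12 = 113; x_1* = 12 + 0.5·113/3.75 = 27.0667; x_2* = 2 + 0.5·113/12 = 6.7083.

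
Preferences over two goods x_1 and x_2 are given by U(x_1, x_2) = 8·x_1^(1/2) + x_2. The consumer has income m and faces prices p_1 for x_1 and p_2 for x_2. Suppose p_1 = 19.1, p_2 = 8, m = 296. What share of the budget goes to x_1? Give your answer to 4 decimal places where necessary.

share on x_1 = 0.1811

Utility is quasi-linear in x_2; the FOC for x_1 is 4/√x_1 = p_1/p_2.
Thus x_1* = (4·p_2/p_1)² — independent of m — with the rest of income spent on x_2.
Plugging in: x_1* = (4·8/19.1)² = 2.8069, x_2* = 30.2984.
Expenditure on x_1: 19.1·2.8069 = 53.6126; share = 0.1811.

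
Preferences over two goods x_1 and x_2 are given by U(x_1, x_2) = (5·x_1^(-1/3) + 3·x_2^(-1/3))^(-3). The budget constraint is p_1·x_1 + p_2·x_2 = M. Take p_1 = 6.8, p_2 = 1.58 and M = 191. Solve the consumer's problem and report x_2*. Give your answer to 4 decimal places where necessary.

With the ratio pinned down, the budget gives x_1* = M/(p_1 + p_2·(x_2/x_1)) and x_2* = (x_2/x_1)·x_1*.
Numerically x_2/x_1 = 2.037053, so x_1* = 191/(6.8 + 1.58·2.037053) = 19.0646 and x_2* = 2.037053·19.0646 = 38.8357.

x_2* = 38.8357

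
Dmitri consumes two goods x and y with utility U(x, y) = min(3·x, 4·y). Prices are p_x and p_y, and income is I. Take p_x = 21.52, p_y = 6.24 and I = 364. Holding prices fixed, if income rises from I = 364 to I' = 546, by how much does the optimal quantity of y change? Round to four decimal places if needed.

With perfect complements, no substitution: consume in ratio x:y = 4:3.
Budget: p_x·x + p_y·(3/4)·x = I, so (4·p_x + 3·p_y)·x = 4·I.
Demand: x*(p_x,p_y,I) = 4·I/(4·p_x + 3·p_y), y* = 3·I/(4·p_x + 3·p_y).
Here 4·21.52 + 3·6.24 = 104.8, giving y* = 10.4198.
At I' = 546: y* = 15.6298. Change: 15.6298 − 10.4198 = 5.2099.

Δy* = 5.2099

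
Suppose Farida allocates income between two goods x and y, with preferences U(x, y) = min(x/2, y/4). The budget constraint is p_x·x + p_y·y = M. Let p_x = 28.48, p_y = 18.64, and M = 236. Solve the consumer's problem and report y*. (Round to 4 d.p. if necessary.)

y* = 7.1776

With perfect complements, no substitution: consume in ratio x:y = 2:4.
Budget: p_x·x + p_y·2·x = M, so (2·p_x + 4·p_y)·x = 2·M.
Demand: x*(p_x,p_y,M) = 2·M/(2·p_x + 4·p_y), y* = 4·M/(2·p_x + 4·p_y).
Here 2·28.48 + 4·18.64 = 131.52, giving y* = 7.1776.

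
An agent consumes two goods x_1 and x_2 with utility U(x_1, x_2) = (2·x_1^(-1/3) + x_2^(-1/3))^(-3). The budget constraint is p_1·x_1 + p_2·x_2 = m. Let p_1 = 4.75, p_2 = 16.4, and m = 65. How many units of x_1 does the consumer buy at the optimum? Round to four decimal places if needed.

x_1* = 7.5582

From the CES first-order condition, 2·(x_2/x_1)^(4/3) = p_1/p_2.
Hence x_2/x_1 = ((1/2)·p_1/p_2)^(1/(4/3)), i.e. raised to the 0.75 power.
With the ratio pinned down, the budget gives x_1* = m/(p_1 + p_2·(x_2/x_1)) and x_2* = (x_2/x_1)·x_1*.
Numerically x_2/x_1 = 0.234755, so x_1* = 65/(4.75 + 16.4·0.234755) = 7.5582.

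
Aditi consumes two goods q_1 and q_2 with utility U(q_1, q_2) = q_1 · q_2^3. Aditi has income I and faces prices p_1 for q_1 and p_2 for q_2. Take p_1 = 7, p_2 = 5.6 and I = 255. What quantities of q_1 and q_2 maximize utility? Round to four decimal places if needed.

Tangency: MRS = (1/3)·q_2/q_1 = p_1/p_2.
So p_2·q_2 = 3·p_1·q_1; combined with the budget, a share 0.25 of income goes to q_1.
Demand: q_1*(p_1,p_2,I) = 0.25·I/p_1 and q_2* = 0.75·I/p_2.
At p_1=7, p_2=5.6, I=255: q_1* = 0.25·255/7 = 9.1071, q_2* = 34.1518.

q_1* = 9.1071, q_2* = 34.1518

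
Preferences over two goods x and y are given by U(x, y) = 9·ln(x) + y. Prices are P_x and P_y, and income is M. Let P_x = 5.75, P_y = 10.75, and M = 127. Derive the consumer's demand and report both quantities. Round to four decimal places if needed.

x* = 16.8261, y* = 2.814

At the given prices: x* = 9·10.75/5.75 = 16.8261, and y* = 2.814.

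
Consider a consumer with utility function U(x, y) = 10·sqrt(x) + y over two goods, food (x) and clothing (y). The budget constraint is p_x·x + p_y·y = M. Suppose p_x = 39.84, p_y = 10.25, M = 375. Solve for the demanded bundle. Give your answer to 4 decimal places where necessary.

x* = 1.6548, y* = 30.1534

Utility is quasi-linear in y; the FOC for x is 5/√x = p_x/p_y.
Thus x* = (5·p_y/p_x)² — independent of M — with the rest of income spent on y.
Plugging in: x* = (5·10.25/39.84)² = 1.6548, y* = 30.1534.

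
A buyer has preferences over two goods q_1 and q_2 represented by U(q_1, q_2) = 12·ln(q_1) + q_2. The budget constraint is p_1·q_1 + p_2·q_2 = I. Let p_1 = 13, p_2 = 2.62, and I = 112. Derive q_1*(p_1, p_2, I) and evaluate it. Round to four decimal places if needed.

Set MRS = p_1/p_2: (12/q_1)/1 = p_1/p_2.
So q_1*(p_1,p_2) = 12·p_2/p_1, independent of income; and q_2* = (I − 12·p_2)/p_2.
At the given prices: q_1* = 12·2.62/13 = 2.4185.

q_1* = 2.4185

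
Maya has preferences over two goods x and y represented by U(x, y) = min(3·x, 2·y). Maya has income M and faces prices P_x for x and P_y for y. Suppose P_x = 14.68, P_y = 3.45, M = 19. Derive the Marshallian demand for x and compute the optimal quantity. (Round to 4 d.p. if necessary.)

x* = 0.9569

Leontief preferences: the optimum is at the kink where x/2 = y/3, i.e. y = (3/2)·x.
Budget: P_x·x + P_y·(3/2)·x = M, so (2·P_x + 3·P_y)·x = 2·M.
Demand: x*(P_x,P_y,M) = 2·M/(2·P_x + 3·P_y), y* = 3·M/(2·P_x + 3·P_y).
Here 2·14.68 + 3·3.45 = 39.71, giving x* = 0.9569.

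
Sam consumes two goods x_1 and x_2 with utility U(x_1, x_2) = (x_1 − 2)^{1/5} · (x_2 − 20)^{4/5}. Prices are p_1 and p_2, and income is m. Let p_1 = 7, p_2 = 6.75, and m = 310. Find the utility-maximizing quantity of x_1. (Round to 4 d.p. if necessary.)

x_1* = 6.6

This is Cobb-Douglas in (x_1−2, x_2−20): tangency gives 0.2·p_2·(x_2−20) = 0.8·p_1·(x_1−2).
Substituting into the budget: x_1* = 2 + 0.2·(m − 2·p_1 − 20·p_2)/p_1, and x_2* = 20 + 0.8·(…)/p_2.
Discretionary income = 310 − 2·7 − 20·6.75 = 161; x_1* = 2 + 0.2·161/7 = 6.6.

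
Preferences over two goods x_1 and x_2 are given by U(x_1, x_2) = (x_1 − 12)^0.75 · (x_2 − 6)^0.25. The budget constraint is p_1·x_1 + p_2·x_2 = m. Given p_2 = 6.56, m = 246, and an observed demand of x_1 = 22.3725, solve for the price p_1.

p_1 = 8

This is Cobb-Douglas in (x_1−12, x_2−6): tangency gives 0.75·p_2·(x_2−6) = 0.25·p_1·(x_1−12).
After buying the subsistence bundle (12, 6), a share 0.75 of the remaining income goes to x_1: x_1* = 12 + 0.75·(m − 12p_1 − 6p_2)/p_1.
Set x_1* = 22.3725 in the demand function and solve for p_1: p_1 = 8.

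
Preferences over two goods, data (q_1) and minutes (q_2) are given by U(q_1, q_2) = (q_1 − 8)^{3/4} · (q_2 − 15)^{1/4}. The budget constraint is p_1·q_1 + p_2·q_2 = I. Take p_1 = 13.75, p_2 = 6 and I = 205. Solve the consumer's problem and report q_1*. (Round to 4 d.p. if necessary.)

q_1* = 8.2727

After buying the subsistence bundle (8, 15), a share 0.75 of the remaining income goes to q_1: q_1* = 8 + 0.75·(I − 8p_1 − 15p_2)/p_1.
Discretionary income = 205 − 8·13.75 − 15·6 = 5; q_1* = 8 + 0.75·5/13.75 = 8.2727.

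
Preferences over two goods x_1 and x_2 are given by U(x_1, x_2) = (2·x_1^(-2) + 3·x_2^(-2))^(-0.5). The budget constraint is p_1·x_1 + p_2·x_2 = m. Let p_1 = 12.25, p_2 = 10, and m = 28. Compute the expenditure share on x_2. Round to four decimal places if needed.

Numerically x_2/x_1 = 1.22483, so x_1* = 28/(12.25 + 10·1.22483) = 1.1429 and x_2* = 1.22483·1.1429 = 1.3999.
Expenditure on x_2: 10·1.3999 = 13.999; share = 0.5.

share on x_2 = 0.5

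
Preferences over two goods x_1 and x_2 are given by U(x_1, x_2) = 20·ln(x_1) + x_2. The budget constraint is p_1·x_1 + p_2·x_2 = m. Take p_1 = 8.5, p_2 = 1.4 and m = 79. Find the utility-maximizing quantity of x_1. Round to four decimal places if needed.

Set MRS = p_1/p_2: (20/x_1)/1 = p_1/p_2.
So x_1*(p_1,p_2) = 20·p_2/p_1, independent of income; and x_2* = (m − 20·p_2)/p_2.
At the given prices: x_1* = 20·1.4/8.5 = 3.2941.

x_1* = 3.2941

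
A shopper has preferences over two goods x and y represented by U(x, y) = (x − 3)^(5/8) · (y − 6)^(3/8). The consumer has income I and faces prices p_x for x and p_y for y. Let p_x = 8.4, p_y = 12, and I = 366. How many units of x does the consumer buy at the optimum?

MRS = (5/3)·(y−6)/(x−3). Tangency with p_x/p_y gives y−6 = (3/5)·(p_x/p_y)·(x−3).
Substituting into the budget: x* = 3 + 0.625·(I − 3·p_x − 6·p_y)/p_x, and y* = 6 + 0.375·(…)/p_y.
Discretionary income = 366 − 3·8.4 − 6·12 = 268.8; x* = 3 + 0.625·268.8/8.4 = 23.

x* = 23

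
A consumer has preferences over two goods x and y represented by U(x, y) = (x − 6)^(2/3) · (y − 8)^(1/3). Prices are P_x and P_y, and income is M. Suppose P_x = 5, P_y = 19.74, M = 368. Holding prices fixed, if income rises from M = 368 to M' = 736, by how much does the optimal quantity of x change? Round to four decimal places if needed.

Δx* = 49.0667

Substituting into the budget: x* = 6 + 2/3·(M − 6·P_x − 8·P_y)/P_x, and y* = 8 + 1/3·(…)/P_y.
Discretionary income = 368 − 6·5 − 8·19.74 = 180.08; x* = 6 + 2/3·180.08/5 = 30.0107.
At M' = 736: x* = 79.0773. Change: 79.0773 − 30.0107 = 49.0667.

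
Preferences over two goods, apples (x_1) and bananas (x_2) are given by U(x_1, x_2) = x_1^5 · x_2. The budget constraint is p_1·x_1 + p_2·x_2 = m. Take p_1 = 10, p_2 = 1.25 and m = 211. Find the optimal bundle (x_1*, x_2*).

Demand: x_1*(p_1,p_2,m) = 5/6·m/p_1 and x_2* = 1/6·m/p_2.
At p_1=10, p_2=1.25, m=211: x_1* = 5/6·211/10 = 17.5833, x_2* = 28.1333.

x_1* = 17.5833, x_2* = 28.1333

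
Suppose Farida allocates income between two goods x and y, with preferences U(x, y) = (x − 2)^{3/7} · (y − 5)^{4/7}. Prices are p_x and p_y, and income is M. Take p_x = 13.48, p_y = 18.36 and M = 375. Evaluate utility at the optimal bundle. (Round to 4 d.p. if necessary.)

V = 8.0482

Let x' = x−2, y' = y−5. MRS = (3/4)·y'/x' = p_x/p_y.
After buying the subsistence bundle (2, 5), a share 3/7 of the remaining income goes to x: x* = 2 + 3/7·(M − 2p_x − 5p_y)/p_x.
Discretionary income = 375 − 2·13.48 − 5·18.36 = 256.24; x* = 2 + 3/7·256.24/13.48 = 10.1467; y* = 5 + 4/7·256.24/18.36 = 12.9751.
Utility at the optimum: U(10.1467, 12.9751) = 8.0482.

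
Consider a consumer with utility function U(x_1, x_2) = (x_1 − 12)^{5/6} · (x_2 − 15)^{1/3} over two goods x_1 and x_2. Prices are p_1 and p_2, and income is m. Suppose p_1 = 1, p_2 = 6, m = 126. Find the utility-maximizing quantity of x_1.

MRS = (5/2)·(x_2−15)/(x_1−12). Tangency with p_1/p_2 gives x_2−15 = (2/5)·(p_1/p_2)·(x_1−12).
After buying the subsistence bundle (12, 15), a share 5/7 of the remaining income goes to x_1: x_1* = 12 + 5/7·(m − 12p_1 − 15p_2)/p_1.
Discretionary income = 126 − 12·1 − 15·6 = 24; x_1* = 12 + 5/7·24/1 = 29.1429.

x_1* = 29.1429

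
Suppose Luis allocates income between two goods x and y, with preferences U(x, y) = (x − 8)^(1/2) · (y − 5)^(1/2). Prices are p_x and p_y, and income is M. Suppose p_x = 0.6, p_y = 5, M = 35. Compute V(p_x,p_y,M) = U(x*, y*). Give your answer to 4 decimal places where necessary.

V = 1.5011

This is Cobb-Douglas in (x−8, y−5): tangency gives 0.5·p_y·(y−5) = 0.5·p_x·(x−8).
After buying the subsistence bundle (8, 5), a share 0.5 of the remaining income goes to x: x* = 8 + 0.5·(M − 8p_x − 5p_y)/p_x.
Discretionary income = 35 − 8·0.6 − 5·5 = 5.2; x* = 8 + 0.5·5.2/0.6 = 12.3333; y* = 5 + 0.5·5.2/5 = 5.52.
Utility at the optimum: U(12.3333, 5.52) = 1.5011.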